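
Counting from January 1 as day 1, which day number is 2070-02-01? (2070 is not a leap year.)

32

Days in months before February: 31 = 31.
Plus 1 day into February → day 32.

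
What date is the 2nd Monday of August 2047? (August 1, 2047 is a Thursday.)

2047-08-12

August 2047 begins on a Thursday, so the first Monday is August 5 (4 days later).
The 2nd Monday is 1 weeks later: 5 + 7 = 12.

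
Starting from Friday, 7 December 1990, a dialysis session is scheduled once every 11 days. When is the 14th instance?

29 April 1991

The 14th occurrence is 13 intervals after the first: 13 × 11 = 143 days after 7 December 1990.
December has 31 days — 24 days to the end of December leaves 119.
January has 31 days (88 left).
February has 28 days (60 left).
March has 31 days (29 left).
29 days into April → 29 April 1991.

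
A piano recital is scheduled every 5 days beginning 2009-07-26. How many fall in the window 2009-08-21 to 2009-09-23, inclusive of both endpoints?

Occurrences land 5·i days after 2009-07-26 for i = 0, 1, 2, …
2009-08-21 is 26 days after the start; 26 ÷ 5 = 5 remainder 1; since the remainder is 1, round up to i = 6. First occurrence in the window: #7 on 2009-08-25 (6×5 = 30 days in).
2009-09-23 is 59 days after the start; 59 ÷ 5 = 11 remainder 4. Last occurrence in the window: #12 on 2009-09-19.
Occurrences #7 through #12: 6 in total.

6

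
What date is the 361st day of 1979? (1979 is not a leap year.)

January has 31 days (361 − 31 = 330 remain).
February has 28 days (330 − 28 = 302 remain).
March has 31 days (302 − 31 = 271 remain).
April has 30 days (271 − 30 = 241 remain).
May has 31 days (241 − 31 = 210 remain).
June has 30 days (210 − 30 = 180 remain).
July has 31 days (180 − 31 = 149 remain).
August has 31 days (149 − 31 = 118 remain).
September has 30 days (118 − 30 = 88 remain).
October has 31 days (88 − 31 = 57 remain).
November has 30 days (57 − 30 = 27 remain).
27 into December → December 27.

1979-12-27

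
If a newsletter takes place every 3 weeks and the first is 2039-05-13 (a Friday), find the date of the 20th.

The 20th occurrence is 19 intervals after the first: 19 × 21 = 399 days after 2039-05-13.
May has 31 days — 18 days to the end of May leaves 381.
June has 30 days (351 left).
July has 31 days (320 left).
August has 31 days (289 left).
September has 30 days (259 left).
October has 31 days (228 left).
November has 30 days (198 left).
December has 31 days (167 left).
January has 31 days (136 left).
February has 29 days (107 left).
March has 31 days (76 left).
April has 30 days (46 left).
May has 31 days (15 left).
15 days into June → 2040-06-15.

2040-06-15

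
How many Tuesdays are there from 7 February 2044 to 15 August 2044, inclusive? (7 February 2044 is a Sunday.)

27

7 February 2044 is a Sunday; the first Tuesday on or after it is 9 February 2044 (2 days later).
From 9 February 2044 to 15 August 2044: 20 + 31 + 30 + 31 + 30 + 31 + 15 = 188 days (rest of February, March, April, May, June, July, August).
188 ÷ 7 = 26 full weeks with remainder 6, so 26 more Tuesdays after the first → 27.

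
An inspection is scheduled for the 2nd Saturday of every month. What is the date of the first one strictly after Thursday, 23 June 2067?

June 2067 starts on a Wednesday; its first Saturday is the 4th, so the 2nd Saturday is the 11th — 11 June 2067.
That is not after 23 June 2067, so look at July 2067.
July 2067 starts on a Friday; its first Saturday is the 2nd, so the 2nd Saturday is the 9th — 9 July 2067.

9 July 2067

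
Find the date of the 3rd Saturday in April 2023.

The first Saturday of April 2023 is April 1.
The 3rd Saturday is 2 weeks later: 1 + 14 = 15.

April 15, 2023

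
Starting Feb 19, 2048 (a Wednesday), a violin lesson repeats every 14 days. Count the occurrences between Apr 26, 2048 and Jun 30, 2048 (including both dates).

Occurrences land 14·i days after Feb 19, 2048 for i = 0, 1, 2, …
Apr 26, 2048 is 67 days after the start; 67 ÷ 14 = 4 remainder 11; since the remainder is 11, round up to i = 5. First occurrence in the window: #6 on Apr 29, 2048 (5×14 = 70 days in).
Jun 30, 2048 is 132 days after the start; 132 ÷ 14 = 9 remainder 6. Last occurrence in the window: #10 on Jun 24, 2048.
Occurrences #6 through #10: 5 in total.

5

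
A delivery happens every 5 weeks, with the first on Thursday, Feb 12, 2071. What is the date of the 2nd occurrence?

Mar 19, 2071

The 2nd occurrence is 1 interval after the first: 1 × 35 = 35 days after Feb 12, 2071.
Feb has 28 days — 16 days to the end of Feb leaves 19.
19 days into Mar → Mar 19, 2071.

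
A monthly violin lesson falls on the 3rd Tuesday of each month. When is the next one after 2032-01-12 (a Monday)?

January 2032 starts on a Thursday; its first Tuesday is the 6th, so the 3rd Tuesday is the 20th — 2032-01-20.
2032-01-20 is after 2032-01-12, so that is the next one.

2032-01-20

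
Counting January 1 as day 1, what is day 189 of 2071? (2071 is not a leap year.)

January has 31 days (189 − 31 = 158 remain).
February has 28 days (158 − 28 = 130 remain).
March has 31 days (130 − 31 = 99 remain).
April has 30 days (99 − 30 = 69 remain).
May has 31 days (69 − 31 = 38 remain).
June has 30 days (38 − 30 = 8 remain).
8 into July → July 8.

2071-07-08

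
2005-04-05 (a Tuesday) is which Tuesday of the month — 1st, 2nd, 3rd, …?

1st

Day 5 falls in week ⌈5/7⌉ of the month.
Days 1–7 hold the 1st Tuesday, 8–14 the 2nd, 15–21 the 3rd, 22–28 the 4th, 29–31 the 5th.
5 is in the range for the 1st.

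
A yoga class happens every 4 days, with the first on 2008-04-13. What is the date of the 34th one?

2008-08-23

The 34th occurrence is 33 intervals after the first: 33 × 4 = 132 days after 2008-04-13.
April has 30 days — 17 days to the end of April leaves 115.
May has 31 days (84 left).
June has 30 days (54 left).
July has 31 days (23 left).
23 days into August → 2008-08-23.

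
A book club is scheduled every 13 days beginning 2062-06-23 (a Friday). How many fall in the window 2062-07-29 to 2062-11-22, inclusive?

Occurrences land 13·i days after 2062-06-23 for i = 0, 1, 2, …
2062-07-29 is 36 days after the start; 36 ÷ 13 = 2 remainder 10; since the remainder is 10, round up to i = 3. First occurrence in the window: #4 on 2062-08-01 (3×13 = 39 days in).
2062-11-22 is 152 days after the start; 152 ÷ 13 = 11 remainder 9. Last occurrence in the window: #12 on 2062-11-13.
Occurrences #4 through #12: 9 in total.

9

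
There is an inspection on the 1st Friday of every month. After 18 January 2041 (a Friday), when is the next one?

1 February 2041

January 2041 starts on a Tuesday, so its 1st Friday is 4 January 2041 (3 days in).
That is not after 18 January 2041, so look at February 2041.
February 2041 starts on a Friday, so its 1st Friday is 1 February 2041.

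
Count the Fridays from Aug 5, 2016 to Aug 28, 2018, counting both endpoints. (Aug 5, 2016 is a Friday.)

108

Aug 5, 2016 is a Friday; the first Friday on or after it is Aug 5, 2016.
From Aug 5, 2016 to Aug 28, 2018: 148 + 365 + 240 = 753 days (rest of 2016, 2017, to Aug 28, 2018 in 2018).
753 ÷ 7 = 107 full weeks with remainder 4, so 107 more Fridays after the first → 108.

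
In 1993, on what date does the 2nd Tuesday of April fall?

1993-04-13

The first Tuesday of April 1993 is April 6.
The 2nd Tuesday is 1 weeks later: 6 + 7 = 13.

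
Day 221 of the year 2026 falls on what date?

January has 31 days (221 − 31 = 190 remain).
February has 28 days (190 − 28 = 162 remain).
March has 31 days (162 − 31 = 131 remain).
April has 30 days (131 − 30 = 101 remain).
May has 31 days (101 − 31 = 70 remain).
June has 30 days (70 − 30 = 40 remain).
July has 31 days (40 − 31 = 9 remain).
9 into August → August 9.

9 August 2026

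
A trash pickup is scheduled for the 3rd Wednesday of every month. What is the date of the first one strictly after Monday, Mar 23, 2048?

Mar 2048 starts on a Sunday; its first Wednesday is the 4th, so the 3rd Wednesday is the 18th — Mar 18, 2048.
That is not after Mar 23, 2048, so look at Apr 2048.
Apr 2048 starts on a Wednesday; its first Wednesday is the 1st, so the 3rd Wednesday is the 15th — Apr 15, 2048.

Apr 15, 2048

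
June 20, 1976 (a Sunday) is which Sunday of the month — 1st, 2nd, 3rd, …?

Day 20 falls in week ⌈20/7⌉ of the month.
Days 1–7 hold the 1st Sunday, 8–14 the 2nd, 15–21 the 3rd, 22–28 the 4th, 29–31 the 5th.
20 is in the range for the 3rd.

3rd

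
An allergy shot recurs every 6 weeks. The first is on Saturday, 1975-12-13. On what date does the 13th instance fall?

The 13th occurrence is 12 intervals after the first: 12 × 42 = 504 days after 1975-12-13.
December has 31 days — 18 days to the end of December leaves 486.
1976 has 366 days (120 left).
January has 31 days (89 left).
February has 28 days (61 left).
March has 31 days (30 left).
30 days into April → 1977-04-30.

1977-04-30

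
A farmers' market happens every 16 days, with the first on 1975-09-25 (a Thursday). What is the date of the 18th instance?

The 18th occurrence is 17 intervals after the first: 17 × 16 = 272 days after 1975-09-25.
September has 30 days — 5 days to the end of September leaves 267.
October has 31 days (236 left).
November has 30 days (206 left).
December has 31 days (175 left).
January has 31 days (144 left).
February has 29 days (115 left).
March has 31 days (84 left).
April has 30 days (54 left).
May has 31 days (23 left).
23 days into June → 1976-06-23.

1976-06-23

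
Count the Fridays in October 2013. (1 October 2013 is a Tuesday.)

4

1 October 2013 is a Tuesday; the first Friday on or after it is 4 October 2013 (3 days later).
From 4 October 2013 to 31 October 2013 is 31 − 4 = 27 days.
27 ÷ 7 = 3 full weeks with remainder 6, so 3 more Fridays after the first → 4.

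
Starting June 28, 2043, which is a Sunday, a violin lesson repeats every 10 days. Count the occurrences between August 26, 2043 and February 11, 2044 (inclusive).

Occurrences land 10·i days after June 28, 2043 for i = 0, 1, 2, …
August 26, 2043 is 59 days after the start; 59 ÷ 10 = 5 remainder 9; since the remainder is 9, round up to i = 6. First occurrence in the window: #7 on August 27, 2043 (6×10 = 60 days in).
February 11, 2044 is 228 days after the start; 228 ÷ 10 = 22 remainder 8. Last occurrence in the window: #23 on February 3, 2044.
Occurrences #7 through #23: 17 in total.

17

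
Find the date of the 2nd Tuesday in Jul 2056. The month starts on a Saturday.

Jul 11, 2056

Jul 2056 begins on a Saturday, so the first Tuesday is Jul 4 (3 days later).
The 2nd Tuesday is 1 weeks later: 4 + 7 = 11.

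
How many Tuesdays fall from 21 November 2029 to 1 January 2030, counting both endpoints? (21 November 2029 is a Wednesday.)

21 November 2029 is a Wednesday; the first Tuesday on or after it is 27 November 2029 (6 days later).
From 27 November 2029 to 1 January 2030: 3 + 31 + 1 = 35 days (rest of November, December, January).
35 ÷ 7 = 5 full weeks with remainder 0, so 5 more Tuesdays after the first → 6.

6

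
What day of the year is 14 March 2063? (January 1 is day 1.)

Days in months before March: 31 + 28 = 59.
Plus 14 days into March → day 73.

73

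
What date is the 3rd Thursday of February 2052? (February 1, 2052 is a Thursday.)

15 February 2052

February 2052 begins on a Thursday, so the first Thursday is February 1.
The 3rd Thursday is 2 weeks later: 1 + 14 = 15.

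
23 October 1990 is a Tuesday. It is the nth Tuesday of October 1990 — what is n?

4th

Day 23 falls in week ⌈23/7⌉ of the month.
Days 1–7 hold the 1st Tuesday, 8–14 the 2nd, 15–21 the 3rd, 22–28 the 4th, 29–31 the 5th.
23 is in the range for the 4th.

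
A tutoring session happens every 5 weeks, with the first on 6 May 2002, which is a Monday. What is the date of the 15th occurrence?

The 15th occurrence is 14 intervals after the first: 14 × 35 = 490 days after 6 May 2002.
May has 31 days — 25 days to the end of May leaves 465.
From end of May to end of 2002 is 214 days (251 left).
January has 31 days (220 left).
February has 28 days (192 left).
March has 31 days (161 left).
April has 30 days (131 left).
May has 31 days (100 left).
June has 30 days (70 left).
July has 31 days (39 left).
August has 31 days (8 left).
8 days into September → 8 September 2003.

8 September 2003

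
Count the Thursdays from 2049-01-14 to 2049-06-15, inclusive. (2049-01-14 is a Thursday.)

22

2049-01-14 is a Thursday; the first Thursday on or after it is 2049-01-14.
From 2049-01-14 to 2049-06-15: 17 + 28 + 31 + 30 + 31 + 15 = 152 days (rest of January, February, March, April, May, June).
152 ÷ 7 = 21 full weeks with remainder 5, so 21 more Thursdays after the first → 22.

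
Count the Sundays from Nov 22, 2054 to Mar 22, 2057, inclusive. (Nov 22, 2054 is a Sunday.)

122

Nov 22, 2054 is a Sunday; the first Sunday on or after it is Nov 22, 2054.
From Nov 22, 2054 to Mar 22, 2057: 39 + 365 + 366 + 81 = 851 days (rest of 2054, 2055, 2056, to Mar 22, 2057 in 2057).
851 ÷ 7 = 121 full weeks with remainder 4, so 121 more Sundays after the first → 122.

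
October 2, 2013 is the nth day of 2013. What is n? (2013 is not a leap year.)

275

Days in months before October: 31 + 28 + 31 + 30 + 31 + 30 + 31 + 31 + 30 = 273.
Plus 2 days into October → day 275.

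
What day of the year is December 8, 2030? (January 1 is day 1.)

342

Days in months before December: 31 + 28 + 31 + 30 + 31 + 30 + 31 + 31 + 30 + 31 + 30 = 334.
Plus 8 days into December → day 342.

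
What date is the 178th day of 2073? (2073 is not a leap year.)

2073-06-27

January has 31 days (178 − 31 = 147 remain).
February has 28 days (147 − 28 = 119 remain).
March has 31 days (119 − 31 = 88 remain).
April has 30 days (88 − 30 = 58 remain).
May has 31 days (58 − 31 = 27 remain).
27 into June → June 27.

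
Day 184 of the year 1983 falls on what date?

January has 31 days (184 − 31 = 153 remain).
February has 28 days (153 − 28 = 125 remain).
March has 31 days (125 − 31 = 94 remain).
April has 30 days (94 − 30 = 64 remain).
May has 31 days (64 − 31 = 33 remain).
June has 30 days (33 − 30 = 3 remain).
3 into July → July 3.

1983-07-03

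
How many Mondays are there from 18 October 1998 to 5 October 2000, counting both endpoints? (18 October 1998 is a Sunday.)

18 October 1998 is a Sunday; the first Monday on or after it is 19 October 1998 (1 day later).
From 19 October 1998 to 5 October 2000: 73 + 365 + 279 = 717 days (rest of 1998, 1999, to 5 October 2000 in 2000).
717 ÷ 7 = 102 full weeks with remainder 3, so 102 more Mondays after the first → 103.

103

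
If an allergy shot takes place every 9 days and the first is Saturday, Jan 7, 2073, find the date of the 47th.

Feb 25, 2074

The 47th occurrence is 46 intervals after the first: 46 × 9 = 414 days after Jan 7, 2073.
Jan has 31 days — 24 days to the end of Jan leaves 390.
Feb has 28 days (362 left).
Mar has 31 days (331 left).
Apr has 30 days (301 left).
May has 31 days (270 left).
Jun has 30 days (240 left).
Jul has 31 days (209 left).
Aug has 31 days (178 left).
Sep has 30 days (148 left).
Oct has 31 days (117 left).
Nov has 30 days (87 left).
Dec has 31 days (56 left).
Jan has 31 days (25 left).
25 days into Feb → Feb 25, 2074.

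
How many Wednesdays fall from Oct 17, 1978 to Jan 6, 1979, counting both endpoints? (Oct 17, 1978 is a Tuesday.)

12

Oct 17, 1978 is a Tuesday; the first Wednesday on or after it is Oct 18, 1978 (1 day later).
From Oct 18, 1978 to Jan 6, 1979: 13 + 30 + 31 + 6 = 80 days (rest of Oct, Nov, Dec, Jan).
80 ÷ 7 = 11 full weeks with remainder 3, so 11 more Wednesdays after the first → 12.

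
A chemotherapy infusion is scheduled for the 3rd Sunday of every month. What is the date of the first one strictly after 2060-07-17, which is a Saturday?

2060-07-18

July 2060 starts on a Thursday; its first Sunday is the 4th, so the 3rd Sunday is the 18th — 2060-07-18.
2060-07-18 is after 2060-07-17, so that is the next one.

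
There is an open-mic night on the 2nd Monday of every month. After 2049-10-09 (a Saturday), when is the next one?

October 2049 starts on a Friday; its first Monday is the 4th, so the 2nd Monday is the 11th — 2049-10-11.
2049-10-11 is after 2049-10-09, so that is the next one.

2049-10-11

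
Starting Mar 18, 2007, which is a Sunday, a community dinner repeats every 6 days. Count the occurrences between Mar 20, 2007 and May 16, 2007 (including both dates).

9

Occurrences land 6·i days after Mar 18, 2007 for i = 0, 1, 2, …
Mar 20, 2007 is 2 days after the start; 2 ÷ 6 = 0 remainder 2; since the remainder is 2, round up to i = 1. First occurrence in the window: #2 on Mar 24, 2007 (1×6 = 6 days in).
May 16, 2007 is 59 days after the start; 59 ÷ 6 = 9 remainder 5. Last occurrence in the window: #10 on May 11, 2007.
Occurrences #2 through #10: 9 in total.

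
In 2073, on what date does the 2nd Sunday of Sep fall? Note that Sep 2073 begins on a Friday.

Sep 2073 begins on a Friday, so the first Sunday is Sep 3 (2 days later).
The 2nd Sunday is 1 weeks later: 3 + 7 = 10.

Sep 10, 2073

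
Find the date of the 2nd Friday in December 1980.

December 12, 1980

December 1980 begins on a Monday, so the first Friday is December 5 (4 days later).
The 2nd Friday is 1 weeks later: 5 + 7 = 12.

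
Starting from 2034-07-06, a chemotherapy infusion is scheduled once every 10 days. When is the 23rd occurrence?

The 23rd occurrence is 22 intervals after the first: 22 × 10 = 220 days after 2034-07-06.
July has 31 days — 25 days to the end of July leaves 195.
August has 31 days (164 left).
September has 30 days (134 left).
October has 31 days (103 left).
November has 30 days (73 left).
December has 31 days (42 left).
January has 31 days (11 left).
11 days into February → 2035-02-11.

2035-02-11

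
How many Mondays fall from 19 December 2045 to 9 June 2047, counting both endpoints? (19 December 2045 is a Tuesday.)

76

19 December 2045 is a Tuesday; the first Monday on or after it is 25 December 2045 (6 days later).
From 25 December 2045 to 9 June 2047: 6 + 365 + 160 = 531 days (rest of 2045, 2046, to 9 June 2047 in 2047).
531 ÷ 7 = 75 full weeks with remainder 6, so 75 more Mondays after the first → 76.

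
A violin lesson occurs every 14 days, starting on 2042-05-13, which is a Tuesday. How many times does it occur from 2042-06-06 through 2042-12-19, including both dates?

Occurrences land 14·i days after 2042-05-13 for i = 0, 1, 2, …
2042-06-06 is 24 days after the start; 24 ÷ 14 = 1 remainder 10; since the remainder is 10, round up to i = 2. First occurrence in the window: #3 on 2042-06-10 (2×14 = 28 days in).
2042-12-19 is 220 days after the start; 220 ÷ 14 = 15 remainder 10. Last occurrence in the window: #16 on 2042-12-09.
Occurrences #3 through #16: 14 in total.

14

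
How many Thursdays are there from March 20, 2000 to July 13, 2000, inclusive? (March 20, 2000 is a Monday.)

March 20, 2000 is a Monday; the first Thursday on or after it is March 23, 2000 (3 days later).
From March 23, 2000 to July 13, 2000: 8 + 30 + 31 + 30 + 13 = 112 days (rest of March, April, May, June, July).
112 ÷ 7 = 16 full weeks with remainder 0, so 16 more Thursdays after the first → 17.

17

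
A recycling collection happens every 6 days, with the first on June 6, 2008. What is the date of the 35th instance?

The 35th occurrence is 34 intervals after the first: 34 × 6 = 204 days after June 6, 2008.
June has 30 days — 24 days to the end of June leaves 180.
July has 31 days (149 left).
August has 31 days (118 left).
September has 30 days (88 left).
October has 31 days (57 left).
November has 30 days (27 left).
27 days into December → December 27, 2008.

December 27, 2008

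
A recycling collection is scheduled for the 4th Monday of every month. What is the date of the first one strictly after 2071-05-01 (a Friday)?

2071-05-25

May 2071 starts on a Friday; its first Monday is the 4th, so the 4th Monday is the 25th — 2071-05-25.
2071-05-25 is after 2071-05-01, so that is the next one.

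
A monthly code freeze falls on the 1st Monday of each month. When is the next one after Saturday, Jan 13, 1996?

Jan 1996 starts on a Monday, so its 1st Monday is Jan 1, 1996.
That is not after Jan 13, 1996, so look at Feb 1996.
Feb 1996 starts on a Thursday, so its 1st Monday is Feb 5, 1996 (4 days in).

Feb 5, 1996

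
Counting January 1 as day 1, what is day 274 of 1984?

September 30, 1984

January has 31 days (274 − 31 = 243 remain).
February has 29 days (243 − 29 = 214 remain).
March has 31 days (214 − 31 = 183 remain).
April has 30 days (183 − 30 = 153 remain).
May has 31 days (153 − 31 = 122 remain).
June has 30 days (122 − 30 = 92 remain).
July has 31 days (92 − 31 = 61 remain).
August has 31 days (61 − 31 = 30 remain).
30 into September → September 30.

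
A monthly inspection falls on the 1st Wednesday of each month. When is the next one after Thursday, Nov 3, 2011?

Dec 7, 2011

Nov 2011 starts on a Tuesday, so its 1st Wednesday is Nov 2, 2011 (1 day in).
That is not after Nov 3, 2011, so look at Dec 2011.
Dec 2011 starts on a Thursday, so its 1st Wednesday is Dec 7, 2011 (6 days in).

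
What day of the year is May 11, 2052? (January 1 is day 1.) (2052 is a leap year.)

Days in months before May: 31 + 29 + 31 + 30 = 121.
Plus 11 days into May → day 132.

132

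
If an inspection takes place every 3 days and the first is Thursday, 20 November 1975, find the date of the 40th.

The 40th occurrence is 39 intervals after the first: 39 × 3 = 117 days after 20 November 1975.
November has 30 days — 10 days to the end of November leaves 107.
December has 31 days (76 left).
January has 31 days (45 left).
February has 29 days (16 left).
16 days into March → 16 March 1976.

16 March 1976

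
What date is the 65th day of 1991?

January has 31 days (65 − 31 = 34 remain).
February has 28 days (34 − 28 = 6 remain).
6 into March → March 6.

March 6, 1991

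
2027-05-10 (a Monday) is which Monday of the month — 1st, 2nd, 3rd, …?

Day 10 falls in week ⌈10/7⌉ of the month.
Days 1–7 hold the 1st Monday, 8–14 the 2nd, 15–21 the 3rd, 22–28 the 4th, 29–31 the 5th.
10 is in the range for the 2nd.

2nd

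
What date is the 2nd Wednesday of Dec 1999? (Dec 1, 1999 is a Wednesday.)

Dec 8, 1999

Dec 1999 begins on a Wednesday, so the first Wednesday is Dec 1.
The 2nd Wednesday is 1 weeks later: 1 + 7 = 8.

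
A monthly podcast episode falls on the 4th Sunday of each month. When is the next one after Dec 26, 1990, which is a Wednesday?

Jan 27, 1991

Dec 1990 starts on a Saturday; its first Sunday is the 2nd, so the 4th Sunday is the 23rd — Dec 23, 1990.
That is not after Dec 26, 1990, so look at Jan 1991.
Jan 1991 starts on a Tuesday; its first Sunday is the 6th, so the 4th Sunday is the 27th — Jan 27, 1991.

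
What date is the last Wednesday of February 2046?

The first Wednesday of February 2046 is February 7.
February 2046 has 28 days. Adding weeks: 7, 14, 21, 28 — the last one ≤ 28 is the 28th.

28 February 2046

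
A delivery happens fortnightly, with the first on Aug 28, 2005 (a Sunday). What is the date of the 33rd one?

The 33rd occurrence is 32 intervals after the first: 32 × 14 = 448 days after Aug 28, 2005.
Aug has 31 days — 3 days to the end of Aug leaves 445.
From end of Aug to end of 2005 is 122 days (323 left).
Jan has 31 days (292 left).
Feb has 28 days (264 left).
Mar has 31 days (233 left).
Apr has 30 days (203 left).
May has 31 days (172 left).
Jun has 30 days (142 left).
Jul has 31 days (111 left).
Aug has 31 days (80 left).
Sep has 30 days (50 left).
Oct has 31 days (19 left).
19 days into Nov → Nov 19, 2006.

Nov 19, 2006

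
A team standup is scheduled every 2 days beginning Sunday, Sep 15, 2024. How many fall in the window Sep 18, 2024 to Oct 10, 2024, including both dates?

Occurrences land 2·i days after Sep 15, 2024 for i = 0, 1, 2, …
Sep 18, 2024 is 3 days after the start; 3 ÷ 2 = 1 remainder 1; since the remainder is 1, round up to i = 2. First occurrence in the window: #3 on Sep 19, 2024 (2×2 = 4 days in).
Oct 10, 2024 is 25 days after the start; 25 ÷ 2 = 12 remainder 1. Last occurrence in the window: #13 on Oct 9, 2024.
Occurrences #3 through #13: 11 in total.

11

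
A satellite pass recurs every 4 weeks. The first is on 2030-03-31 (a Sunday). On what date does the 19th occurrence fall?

The 19th occurrence is 18 intervals after the first: 18 × 28 = 504 days after 2030-03-31.
March has 31 days — 0 days to the end of March leaves 504.
From end of March to end of 2030 is 275 days (229 left).
January has 31 days (198 left).
February has 28 days (170 left).
March has 31 days (139 left).
April has 30 days (109 left).
May has 31 days (78 left).
June has 30 days (48 left).
July has 31 days (17 left).
17 days into August → 2031-08-17.

2031-08-17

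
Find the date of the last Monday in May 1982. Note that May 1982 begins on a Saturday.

May 1982 begins on a Saturday, so the first Monday is May 3 (2 days later).
May 1982 has 31 days. Adding weeks: 3, 10, 17, 24, 31 — the last one ≤ 31 is the 31st.

1982-05-31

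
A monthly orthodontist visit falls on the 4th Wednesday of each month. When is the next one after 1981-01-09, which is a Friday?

January 1981 starts on a Thursday; its first Wednesday is the 7th, so the 4th Wednesday is the 28th — 1981-01-28.
1981-01-28 is after 1981-01-09, so that is the next one.

1981-01-28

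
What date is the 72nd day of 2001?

13 March 2001

January has 31 days (72 − 31 = 41 remain).
February has 28 days (41 − 28 = 13 remain).
13 into March → March 13.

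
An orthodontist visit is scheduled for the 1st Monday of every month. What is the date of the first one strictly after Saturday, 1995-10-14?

October 1995 starts on a Sunday, so its 1st Monday is 1995-10-02 (1 day in).
That is not after 1995-10-14, so look at November 1995.
November 1995 starts on a Wednesday, so its 1st Monday is 1995-11-06 (5 days in).

1995-11-06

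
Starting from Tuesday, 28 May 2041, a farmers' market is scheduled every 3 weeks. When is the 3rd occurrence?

9 July 2041

The 3rd occurrence is 2 intervals after the first: 2 × 21 = 42 days after 28 May 2041.
May has 31 days — 3 days to the end of May leaves 39.
June has 30 days (9 left).
9 days into July → 9 July 2041.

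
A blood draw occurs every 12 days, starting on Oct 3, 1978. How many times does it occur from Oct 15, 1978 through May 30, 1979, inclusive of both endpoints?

Occurrences land 12·i days after Oct 3, 1978 for i = 0, 1, 2, …
Oct 15, 1978 is 12 days after the start; 12 ÷ 12 = 1 remainder 0. First occurrence in the window: #2 on Oct 15, 1978 (1×12 = 12 days in).
May 30, 1979 is 239 days after the start; 239 ÷ 12 = 19 remainder 11. Last occurrence in the window: #20 on May 19, 1979.
Occurrences #2 through #20: 19 in total.

19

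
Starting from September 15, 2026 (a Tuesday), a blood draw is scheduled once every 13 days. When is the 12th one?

The 12th occurrence is 11 intervals after the first: 11 × 13 = 143 days after September 15, 2026.
September has 30 days — 15 days to the end of September leaves 128.
October has 31 days (97 left).
November has 30 days (67 left).
December has 31 days (36 left).
January has 31 days (5 left).
5 days into February → February 5, 2027.

February 5, 2027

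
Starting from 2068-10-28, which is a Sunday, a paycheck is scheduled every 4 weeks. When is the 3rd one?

2068-12-23

The 3rd occurrence is 2 intervals after the first: 2 × 28 = 56 days after 2068-10-28.
October has 31 days — 3 days to the end of October leaves 53.
November has 30 days (23 left).
23 days into December → 2068-12-23.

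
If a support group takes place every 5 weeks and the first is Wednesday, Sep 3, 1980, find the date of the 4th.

The 4th occurrence is 3 intervals after the first: 3 × 35 = 105 days after Sep 3, 1980.
Sep has 30 days — 27 days to the end of Sep leaves 78.
Oct has 31 days (47 left).
Nov has 30 days (17 left).
17 days into Dec → Dec 17, 1980.

Dec 17, 1980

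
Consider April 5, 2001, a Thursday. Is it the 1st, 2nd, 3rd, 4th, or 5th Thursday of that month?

Day 5 falls in week ⌈5/7⌉ of the month.
Days 1–7 hold the 1st Thursday, 8–14 the 2nd, 15–21 the 3rd, 22–28 the 4th, 29–31 the 5th.
5 is in the range for the 1st.

1st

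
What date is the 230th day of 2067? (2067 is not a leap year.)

Aug 18, 2067

Jan has 31 days (230 − 31 = 199 remain).
Feb has 28 days (199 − 28 = 171 remain).
Mar has 31 days (171 − 31 = 140 remain).
Apr has 30 days (140 − 30 = 110 remain).
May has 31 days (110 − 31 = 79 remain).
Jun has 30 days (79 − 30 = 49 remain).
Jul has 31 days (49 − 31 = 18 remain).
18 into Aug → Aug 18.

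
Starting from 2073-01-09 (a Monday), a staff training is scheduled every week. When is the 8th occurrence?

The 8th occurrence is 7 intervals after the first: 7 × 7 = 49 days after 2073-01-09.
January has 31 days — 22 days to the end of January leaves 27.
27 days into February → 2073-02-27.

2073-02-27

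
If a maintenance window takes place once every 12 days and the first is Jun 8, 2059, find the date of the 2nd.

Jun 20, 2059

The 2nd occurrence is 1 interval after the first: 1 × 12 = 12 days after Jun 8, 2059.
12 days later is Jun 20, 2059.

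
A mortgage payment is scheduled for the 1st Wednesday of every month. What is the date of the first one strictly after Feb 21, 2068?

Feb 2068 starts on a Wednesday, so its 1st Wednesday is Feb 1, 2068.
That is not after Feb 21, 2068, so look at Mar 2068.
Mar 2068 starts on a Thursday, so its 1st Wednesday is Mar 7, 2068 (6 days in).

Mar 7, 2068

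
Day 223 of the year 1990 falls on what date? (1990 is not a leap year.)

August 11, 1990

January has 31 days (223 − 31 = 192 remain).
February has 28 days (192 − 28 = 164 remain).
March has 31 days (164 − 31 = 133 remain).
April has 30 days (133 − 30 = 103 remain).
May has 31 days (103 − 31 = 72 remain).
June has 30 days (72 − 30 = 42 remain).
July has 31 days (42 − 31 = 11 remain).
11 into August → August 11.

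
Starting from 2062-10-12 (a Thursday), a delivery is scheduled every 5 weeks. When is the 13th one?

The 13th occurrence is 12 intervals after the first: 12 × 35 = 420 days after 2062-10-12.
October has 31 days — 19 days to the end of October leaves 401.
From end of October to end of 2062 is 61 days (340 left).
January has 31 days (309 left).
February has 28 days (281 left).
March has 31 days (250 left).
April has 30 days (220 left).
May has 31 days (189 left).
June has 30 days (159 left).
July has 31 days (128 left).
August has 31 days (97 left).
September has 30 days (67 left).
October has 31 days (36 left).
November has 30 days (6 left).
6 days into December → 2063-12-06.

2063-12-06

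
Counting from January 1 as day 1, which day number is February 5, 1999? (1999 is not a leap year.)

Days in months before February: 31 = 31.
Plus 5 days into February → day 36.

36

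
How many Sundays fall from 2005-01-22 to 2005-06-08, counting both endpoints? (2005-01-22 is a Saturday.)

2005-01-22 is a Saturday; the first Sunday on or after it is 2005-01-23 (1 day later).
From 2005-01-23 to 2005-06-08: 8 + 28 + 31 + 30 + 31 + 8 = 136 days (rest of January, February, March, April, May, June).
136 ÷ 7 = 19 full weeks with remainder 3, so 19 more Sundays after the first → 20.

20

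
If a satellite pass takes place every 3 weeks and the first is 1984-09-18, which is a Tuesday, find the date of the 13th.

1985-05-28

The 13th occurrence is 12 intervals after the first: 12 × 21 = 252 days after 1984-09-18.
September has 30 days — 12 days to the end of September leaves 240.
October has 31 days (209 left).
November has 30 days (179 left).
December has 31 days (148 left).
January has 31 days (117 left).
February has 28 days (89 left).
March has 31 days (58 left).
April has 30 days (28 left).
28 days into May → 1985-05-28.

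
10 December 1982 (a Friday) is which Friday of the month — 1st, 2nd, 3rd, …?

Day 10 falls in week ⌈10/7⌉ of the month.
Days 1–7 hold the 1st Friday, 8–14 the 2nd, 15–21 the 3rd, 22–28 the 4th, 29–31 the 5th.
10 is in the range for the 2nd.

2nd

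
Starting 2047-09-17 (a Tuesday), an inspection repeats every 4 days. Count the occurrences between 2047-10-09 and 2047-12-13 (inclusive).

16

Occurrences land 4·i days after 2047-09-17 for i = 0, 1, 2, …
2047-10-09 is 22 days after the start; 22 ÷ 4 = 5 remainder 2; since the remainder is 2, round up to i = 6. First occurrence in the window: #7 on 2047-10-11 (6×4 = 24 days in).
2047-12-13 is 87 days after the start; 87 ÷ 4 = 21 remainder 3. Last occurrence in the window: #22 on 2047-12-10.
Occurrences #7 through #22: 16 in total.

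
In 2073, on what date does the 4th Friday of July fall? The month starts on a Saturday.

July 28, 2073

July 2073 begins on a Saturday, so the first Friday is July 7 (6 days later).
The 4th Friday is 3 weeks later: 7 + 21 = 28.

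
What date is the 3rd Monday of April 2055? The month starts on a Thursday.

April 19, 2055

April 2055 begins on a Thursday, so the first Monday is April 5 (4 days later).
The 3rd Monday is 2 weeks later: 5 + 14 = 19.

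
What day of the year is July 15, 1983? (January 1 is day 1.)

Days in months before July: 31 + 28 + 31 + 30 + 31 + 30 = 181.
Plus 15 days into July → day 196.

196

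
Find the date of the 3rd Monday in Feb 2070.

Feb 17, 2070

The first Monday of Feb 2070 is Feb 3.
The 3rd Monday is 2 weeks later: 3 + 14 = 17.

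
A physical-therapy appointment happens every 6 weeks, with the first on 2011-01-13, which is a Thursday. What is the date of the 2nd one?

2011-02-24

The 2nd occurrence is 1 interval after the first: 1 × 42 = 42 days after 2011-01-13.
January has 31 days — 18 days to the end of January leaves 24.
24 days into February → 2011-02-24.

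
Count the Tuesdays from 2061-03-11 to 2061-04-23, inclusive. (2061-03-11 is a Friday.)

6

2061-03-11 is a Friday; the first Tuesday on or after it is 2061-03-15 (4 days later).
From 2061-03-15 to 2061-04-23: 16 + 23 = 39 days (rest of March, April).
39 ÷ 7 = 5 full weeks with remainder 4, so 5 more Tuesdays after the first → 6.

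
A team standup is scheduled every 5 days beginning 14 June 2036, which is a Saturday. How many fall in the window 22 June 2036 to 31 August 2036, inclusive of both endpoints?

14

Occurrences land 5·i days after 14 June 2036 for i = 0, 1, 2, …
22 June 2036 is 8 days after the start; 8 ÷ 5 = 1 remainder 3; since the remainder is 3, round up to i = 2. First occurrence in the window: #3 on 24 June 2036 (2×5 = 10 days in).
31 August 2036 is 78 days after the start; 78 ÷ 5 = 15 remainder 3. Last occurrence in the window: #16 on 28 August 2036.
Occurrences #3 through #16: 14 in total.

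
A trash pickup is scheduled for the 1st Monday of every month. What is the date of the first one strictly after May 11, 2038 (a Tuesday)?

May 2038 starts on a Saturday, so its 1st Monday is May 3, 2038 (2 days in).
That is not after May 11, 2038, so look at Jun 2038.
Jun 2038 starts on a Tuesday, so its 1st Monday is Jun 7, 2038 (6 days in).

Jun 7, 2038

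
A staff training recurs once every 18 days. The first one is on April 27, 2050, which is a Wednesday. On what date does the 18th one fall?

The 18th occurrence is 17 intervals after the first: 17 × 18 = 306 days after April 27, 2050.
April has 30 days — 3 days to the end of April leaves 303.
May has 31 days (272 left).
June has 30 days (242 left).
July has 31 days (211 left).
August has 31 days (180 left).
September has 30 days (150 left).
October has 31 days (119 left).
November has 30 days (89 left).
December has 31 days (58 left).
January has 31 days (27 left).
27 days into February → February 27, 2051.

February 27, 2051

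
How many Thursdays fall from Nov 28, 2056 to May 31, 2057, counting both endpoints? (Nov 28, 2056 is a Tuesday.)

27

Nov 28, 2056 is a Tuesday; the first Thursday on or after it is Nov 30, 2056 (2 days later).
From Nov 30, 2056 to May 31, 2057: 0 + 31 + 31 + 28 + 31 + 30 + 31 = 182 days (rest of Nov, Dec, Jan, Feb, Mar, Apr, May).
182 ÷ 7 = 26 full weeks with remainder 0, so 26 more Thursdays after the first → 27.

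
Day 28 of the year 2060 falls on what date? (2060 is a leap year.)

28 into January → January 28.

January 28, 2060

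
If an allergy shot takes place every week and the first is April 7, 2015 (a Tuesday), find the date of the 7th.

May 19, 2015

The 7th occurrence is 6 intervals after the first: 6 × 7 = 42 days after April 7, 2015.
April has 30 days — 23 days to the end of April leaves 19.
19 days into May → May 19, 2015.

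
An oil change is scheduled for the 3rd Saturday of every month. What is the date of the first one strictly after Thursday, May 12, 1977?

May 21, 1977

May 1977 starts on a Sunday; its first Saturday is the 7th, so the 3rd Saturday is the 21st — May 21, 1977.
May 21, 1977 is after May 12, 1977, so that is the next one.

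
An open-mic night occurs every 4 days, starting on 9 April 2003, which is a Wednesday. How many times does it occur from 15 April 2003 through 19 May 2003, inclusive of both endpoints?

Occurrences land 4·i days after 9 April 2003 for i = 0, 1, 2, …
15 April 2003 is 6 days after the start; 6 ÷ 4 = 1 remainder 2; since the remainder is 2, round up to i = 2. First occurrence in the window: #3 on 17 April 2003 (2×4 = 8 days in).
19 May 2003 is 40 days after the start; 40 ÷ 4 = 10 remainder 0. Last occurrence in the window: #11 on 19 May 2003.
Occurrences #3 through #11: 9 in total.

9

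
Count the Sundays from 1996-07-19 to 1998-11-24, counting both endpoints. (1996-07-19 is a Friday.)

1996-07-19 is a Friday; the first Sunday on or after it is 1996-07-21 (2 days later).
From 1996-07-21 to 1998-11-24: 163 + 365 + 328 = 856 days (rest of 1996, 1997, to 1998-11-24 in 1998).
856 ÷ 7 = 122 full weeks with remainder 2, so 122 more Sundays after the first → 123.

123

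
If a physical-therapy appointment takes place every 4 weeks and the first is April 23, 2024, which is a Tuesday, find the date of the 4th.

July 16, 2024

The 4th occurrence is 3 intervals after the first: 3 × 28 = 84 days after April 23, 2024.
April has 30 days — 7 days to the end of April leaves 77.
May has 31 days (46 left).
June has 30 days (16 left).
16 days into July → July 16, 2024.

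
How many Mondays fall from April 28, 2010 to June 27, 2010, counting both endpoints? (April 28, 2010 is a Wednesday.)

8

April 28, 2010 is a Wednesday; the first Monday on or after it is May 3, 2010 (5 days later).
From May 3, 2010 to June 27, 2010: 28 + 27 = 55 days (rest of May, June).
55 ÷ 7 = 7 full weeks with remainder 6, so 7 more Mondays after the first → 8.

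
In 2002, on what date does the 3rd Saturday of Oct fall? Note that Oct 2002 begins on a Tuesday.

Oct 2002 begins on a Tuesday, so the first Saturday is Oct 5 (4 days later).
The 3rd Saturday is 2 weeks later: 5 + 14 = 19.

Oct 19, 2002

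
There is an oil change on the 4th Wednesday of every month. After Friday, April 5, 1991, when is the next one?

April 1991 starts on a Monday; its first Wednesday is the 3rd, so the 4th Wednesday is the 24th — April 24, 1991.
April 24, 1991 is after April 5, 1991, so that is the next one.

April 24, 1991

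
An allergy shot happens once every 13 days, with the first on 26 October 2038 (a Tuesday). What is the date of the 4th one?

The 4th occurrence is 3 intervals after the first: 3 × 13 = 39 days after 26 October 2038.
October has 31 days — 5 days to the end of October leaves 34.
November has 30 days (4 left).
4 days into December → 4 December 2038.

4 December 2038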